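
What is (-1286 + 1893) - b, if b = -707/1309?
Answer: 113610/187 ≈ 607.54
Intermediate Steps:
b = -101/187 (b = -707*1/1309 = -101/187 ≈ -0.54011)
(-1286 + 1893) - b = (-1286 + 1893) - 1*(-101/187) = 607 + 101/187 = 113610/187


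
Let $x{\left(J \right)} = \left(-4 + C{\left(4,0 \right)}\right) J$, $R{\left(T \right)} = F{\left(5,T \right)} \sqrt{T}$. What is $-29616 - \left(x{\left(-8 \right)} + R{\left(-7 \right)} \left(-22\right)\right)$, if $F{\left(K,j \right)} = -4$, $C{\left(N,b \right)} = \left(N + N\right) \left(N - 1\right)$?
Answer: $-29456 - 88 i \sqrt{7} \approx -29456.0 - 232.83 i$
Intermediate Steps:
$C{\left(N,b \right)} = 2 N \left(-1 + N\right)$
$R{\left(T \right)} = - 4 \sqrt{T}$
$x{\left(J \right)} = 20 J$ ($x{\left(J \right)} = \left(-4 + 2 \cdot 4 \left(-1 + 4\right)\right) J = \left(-4 + 2 \cdot 4 \cdot 3\right) J = \left(-4 + 24\right) J = 20 J$)
$-29616 - \left(x{\left(-8 \right)} + R{\left(-7 \right)} \left(-22\right)\right) = -29616 - \left(20 \left(-8\right) + - 4 \sqrt{-7} \left(-22\right)\right) = -29616 - \left(-160 + - 4 i \sqrt{7} \left(-22\right)\right) = -29616 - \left(-160 + 88 i \sqrt{7}\right) = -29616 + \left(160 - 88 i \sqrt{7}\right) = -29456 - 88 i \sqrt{7}$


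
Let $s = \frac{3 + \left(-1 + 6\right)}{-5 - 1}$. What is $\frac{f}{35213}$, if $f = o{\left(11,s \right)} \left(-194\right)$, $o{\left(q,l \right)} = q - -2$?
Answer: $- \frac{2522}{35213} \approx -0.071621$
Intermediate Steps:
$s = - \frac{4}{3}$ ($s = \frac{3 + 5}{-6} = 8 \left(- \frac{1}{6}\right) = - \frac{4}{3} \approx -1.3333$)
$o{\left(q,l \right)} = 2 + q$ ($o{\left(q,l \right)} = q + 2 = 2 + q$)
$f = -2522$ ($f = \left(2 + 11\right) \left(-194\right) = 13 \left(-194\right) = -2522$)
$\frac{f}{35213} = - \frac{2522}{35213}$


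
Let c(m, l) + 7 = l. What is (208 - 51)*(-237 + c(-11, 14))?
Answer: -36110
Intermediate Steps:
c(m, l) = -7 + l
(208 - 51)*(-237 + c(-11, 14)) = (208 - 51)*(-237 + (-7 + 14)) = 157*(-237 + 7) = 157*(-230) = -36110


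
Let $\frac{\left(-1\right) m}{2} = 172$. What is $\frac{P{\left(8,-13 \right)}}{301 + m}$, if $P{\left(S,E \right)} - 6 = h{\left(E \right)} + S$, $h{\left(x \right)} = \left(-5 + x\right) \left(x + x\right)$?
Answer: $- \frac{482}{43} \approx -11.209$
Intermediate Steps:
$m = -344$ ($m = \left(-2\right) 172 = -344$)
$h{\left(x \right)} = 2 x \left(-5 + x\right)$ ($h{\left(x \right)} = \left(-5 + x\right) 2 x = 2 x \left(-5 + x\right)$)
$P{\left(S,E \right)} = 6 + S + 2 E \left(-5 + E\right)$ ($P{\left(S,E \right)} = 6 + \left(2 E \left(-5 + E\right) + S\right) = 6 + \left(S + 2 E \left(-5 + E\right)\right) = 6 + S + 2 E \left(-5 + E\right)$)
$\frac{P{\left(8,-13 \right)}}{301 + m} = \frac{6 + 8 + 2 \left(-13\right) \left(-5 - 13\right)}{301 - 344} = \frac{6 + 8 + 2 \left(-13\right) \left(-18\right)}{-43} = \left(6 + 8 + 468\right) \left(- \frac{1}{43}\right) = 482 \left(- \frac{1}{43}\right) = - \frac{482}{43}$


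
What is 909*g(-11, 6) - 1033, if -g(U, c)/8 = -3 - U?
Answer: -59209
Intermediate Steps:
g(U, c) = 24 + 8*U (g(U, c) = -8*(-3 - U) = 24 + 8*U)
909*g(-11, 6) - 1033 = 909*(24 + 8*(-11)) - 1033 = 909*(24 - 88) - 1033 = 909*(-64) - 1033 = -58176 - 1033 = -59209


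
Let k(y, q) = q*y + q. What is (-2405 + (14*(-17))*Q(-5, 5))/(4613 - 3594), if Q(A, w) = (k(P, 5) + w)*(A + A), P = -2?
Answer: -2405/1019 ≈ -2.3602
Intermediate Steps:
k(y, q) = q + q*y
Q(A, w) = 2*A*(-5 + w) (Q(A, w) = (5*(1 - 2) + w)*(A + A) = (5*(-1) + w)*(2*A) = (-5 + w)*(2*A) = 2*A*(-5 + w))
(-2405 + (14*(-17))*Q(-5, 5))/(4613 - 3594) = (-2405 + (14*(-17))*(2*(-5)*(-5 + 5)))/(4613 - 3594) = (-2405 - 476*(-5)*0)/1019 = (-2405 - 238*0)*(1/1019) = (-2405 + 0)*(1/1019) = -2405*1/1019 = -2405/1019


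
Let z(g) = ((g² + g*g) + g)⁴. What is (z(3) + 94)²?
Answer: 37859430625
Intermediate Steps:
z(g) = (g + 2*g²)⁴ (z(g) = ((g² + g²) + g)⁴ = (2*g² + g)⁴ = (g + 2*g²)⁴)
(z(3) + 94)² = (3⁴*(1 + 2*3)⁴ + 94)² = (81*(1 + 6)⁴ + 94)² = (81*7⁴ + 94)² = (81*2401 + 94)² = (194481 + 94)² = 194575² = 37859430625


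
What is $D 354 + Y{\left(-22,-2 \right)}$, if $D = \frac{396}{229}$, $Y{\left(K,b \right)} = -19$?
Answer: $\frac{135833}{229} \approx 593.16$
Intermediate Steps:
$D = \frac{396}{229}$ ($D = 396 \cdot \frac{1}{229} = \frac{396}{229} \approx 1.7293$)
$D 354 + Y{\left(-22,-2 \right)} = \frac{396}{229} \cdot 354 - 19 = \frac{140184}{229} - 19 = \frac{135833}{229}$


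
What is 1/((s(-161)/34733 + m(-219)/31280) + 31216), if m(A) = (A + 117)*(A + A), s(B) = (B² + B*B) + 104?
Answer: 15977180/498790365621 ≈ 3.2032e-5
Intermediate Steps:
s(B) = 104 + 2*B² (s(B) = (B² + B²) + 104 = 2*B² + 104 = 104 + 2*B²)
m(A) = 2*A*(117 + A) (m(A) = (117 + A)*(2*A) = 2*A*(117 + A))
1/((s(-161)/34733 + m(-219)/31280) + 31216) = 1/(((104 + 2*(-161)²)/34733 + (2*(-219)*(117 - 219))/31280) + 31216) = 1/(((104 + 2*25921)*(1/34733) + (2*(-219)*(-102))*(1/31280)) + 31216) = 1/(((104 + 51842)*(1/34733) + 44676*(1/31280)) + 31216) = 1/((51946*(1/34733) + 657/460) + 31216) = 1/((51946/34733 + 657/460) + 31216) = 1/(46714741/15977180 + 31216) = 1/(498790365621/15977180) = 15977180/498790365621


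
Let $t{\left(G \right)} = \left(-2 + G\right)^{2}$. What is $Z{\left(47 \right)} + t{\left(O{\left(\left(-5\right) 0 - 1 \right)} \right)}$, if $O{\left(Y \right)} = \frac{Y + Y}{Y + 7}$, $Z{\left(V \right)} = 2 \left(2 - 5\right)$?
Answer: $- \frac{5}{9} \approx -0.55556$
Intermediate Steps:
$Z{\left(V \right)} = -6$ ($Z{\left(V \right)} = 2 \left(-3\right) = -6$)
$O{\left(Y \right)} = \frac{2 Y}{7 + Y}$
$Z{\left(47 \right)} + t{\left(O{\left(\left(-5\right) 0 - 1 \right)} \right)} = -6 + \left(-2 + \frac{2 \left(\left(-5\right) 0 - 1\right)}{7 - 1}\right)^{2} = -6 + \left(-2 + \frac{2 \left(0 - 1\right)}{7 + \left(0 - 1\right)}\right)^{2} = -6 + \left(-2 + 2 \left(-1\right) \frac{1}{7 - 1}\right)^{2} = -6 + \left(-2 + 2 \left(-1\right) \frac{1}{6}\right)^{2} = -6 + \left(-2 - \frac{1}{3}\right)^{2} = -6 + \left(- \frac{7}{3}\right)^{2} = -6 + \frac{49}{9} = - \frac{5}{9}$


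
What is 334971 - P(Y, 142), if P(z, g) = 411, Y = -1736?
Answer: 334560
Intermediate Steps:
334971 - P(Y, 142) = 334971 - 1*411 = 334971 - 411 = 334560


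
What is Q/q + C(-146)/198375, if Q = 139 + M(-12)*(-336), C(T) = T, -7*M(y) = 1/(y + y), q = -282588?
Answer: -22811741/18686131500 ≈ -0.0012208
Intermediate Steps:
M(y) = -1/(14*y) (M(y) = -1/(7*(y + y)) = -1/(2*y)/7 = -1/(14*y))
Q = 137 (Q = 139 - 1/14/(-12)*(-336) = 139 - 1/14*(-1/12)*(-336) = 139 + (1/168)*(-336) = 139 - 2 = 137)
Q/q + C(-146)/198375 = 137/(-282588) - 146/198375 = 137*(-1/282588) - 146*1/198375 = -137/282588 - 146/198375 = -22811741/18686131500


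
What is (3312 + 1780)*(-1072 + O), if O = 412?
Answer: -3360720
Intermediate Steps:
(3312 + 1780)*(-1072 + O) = (3312 + 1780)*(-1072 + 412) = 5092*(-660) = -3360720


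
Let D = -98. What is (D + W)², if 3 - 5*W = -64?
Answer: 178929/25 ≈ 7157.2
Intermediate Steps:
W = 67/5 (W = ⅗ - ⅕*(-64) = ⅗ + 64/5 = 67/5 ≈ 13.400)
(D + W)² = (-98 + 67/5)² = (-423/5)² = 178929/25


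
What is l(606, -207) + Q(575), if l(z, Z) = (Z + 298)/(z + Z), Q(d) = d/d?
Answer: 70/57 ≈ 1.2281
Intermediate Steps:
Q(d) = 1
l(z, Z) = (298 + Z)/(Z + z)
l(606, -207) + Q(575) = (298 - 207)/(-207 + 606) + 1 = 91/399 + 1 = (1/399)*91 + 1 = 13/57 + 1 = 70/57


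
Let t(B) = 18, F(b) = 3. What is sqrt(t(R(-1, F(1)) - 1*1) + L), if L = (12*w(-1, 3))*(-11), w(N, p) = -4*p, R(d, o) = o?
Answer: 3*sqrt(178) ≈ 40.025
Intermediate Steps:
L = 1584 (L = (12*(-4*3))*(-11) = (12*(-12))*(-11) = -144*(-11) = 1584)
sqrt(t(R(-1, F(1)) - 1*1) + L) = sqrt(18 + 1584) = sqrt(1602) = 3*sqrt(178)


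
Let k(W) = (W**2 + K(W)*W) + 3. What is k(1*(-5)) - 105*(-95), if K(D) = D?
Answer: 10028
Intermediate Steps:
k(W) = 3 + 2*W**2 (k(W) = (W**2 + W*W) + 3 = (W**2 + W**2) + 3 = 2*W**2 + 3 = 3 + 2*W**2)
k(1*(-5)) - 105*(-95) = (3 + 2*(1*(-5))**2) - 105*(-95) = (3 + 2*(-5)**2) + 9975 = (3 + 2*25) + 9975 = (3 + 50) + 9975 = 53 + 9975 = 10028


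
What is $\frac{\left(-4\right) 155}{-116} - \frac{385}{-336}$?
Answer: $\frac{9035}{1392} \approx 6.4907$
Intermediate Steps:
$\frac{\left(-4\right) 155}{-116} - \frac{385}{-336} = \left(-620\right) \left(- \frac{1}{116}\right) - - \frac{55}{48} = \frac{155}{29} + \frac{55}{48} = \frac{9035}{1392}$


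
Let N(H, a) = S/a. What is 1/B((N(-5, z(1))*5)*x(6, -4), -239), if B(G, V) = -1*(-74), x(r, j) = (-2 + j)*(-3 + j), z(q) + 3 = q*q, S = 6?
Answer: 1/74 ≈ 0.013514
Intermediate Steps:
z(q) = -3 + q² (z(q) = -3 + q*q = -3 + q²)
x(r, j) = (-3 + j)*(-2 + j)
N(H, a) = 6/a
B(G, V) = 74
1/B((N(-5, z(1))*5)*x(6, -4), -239) = 1/74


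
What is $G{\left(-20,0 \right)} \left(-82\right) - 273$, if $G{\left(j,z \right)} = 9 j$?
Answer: $14487$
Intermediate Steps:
$G{\left(-20,0 \right)} \left(-82\right) - 273 = 9 \left(-20\right) \left(-82\right) - 273 = \left(-180\right) \left(-82\right) - 273 = 14760 - 273 = 14487$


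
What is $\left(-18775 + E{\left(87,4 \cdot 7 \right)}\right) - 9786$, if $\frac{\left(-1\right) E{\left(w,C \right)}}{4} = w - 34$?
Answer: $-28773$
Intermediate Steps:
$E{\left(w,C \right)} = 136 - 4 w$ ($E{\left(w,C \right)} = - 4 \left(w - 34\right) = - 4 \left(-34 + w\right) = 136 - 4 w$)
$\left(-18775 + E{\left(87,4 \cdot 7 \right)}\right) - 9786 = \left(-18775 + \left(136 - 348\right)\right) - 9786 = \left(-18775 - 212\right) - 9786 = -18987 - 9786 = -28773$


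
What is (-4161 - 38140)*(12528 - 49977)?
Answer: 1584130149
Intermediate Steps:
(-4161 - 38140)*(12528 - 49977) = -42301*(-37449) = 1584130149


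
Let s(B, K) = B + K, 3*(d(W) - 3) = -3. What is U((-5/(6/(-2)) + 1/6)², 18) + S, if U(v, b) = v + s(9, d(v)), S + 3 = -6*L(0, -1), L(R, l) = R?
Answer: 409/36 ≈ 11.361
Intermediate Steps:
d(W) = 2 (d(W) = 3 + (⅓)*(-3) = 3 - 1 = 2)
S = -3 (S = -3 - 6*0 = -3 + 0 = -3)
U(v, b) = 11 + v (U(v, b) = v + (9 + 2) = v + 11 = 11 + v)
U((-5/(6/(-2)) + 1/6)², 18) + S = (11 + (-5/(6/(-2)) + 1/6)²) - 3 = (11 + (-5/(6*(-½)) + 1*(⅙))²) - 3 = (11 + (-5/(-3) + ⅙)²) - 3 = (11 + (-5*(-⅓) + ⅙)²) - 3 = (11 + (5/3 + ⅙)²) - 3 = (11 + (11/6)²) - 3 = (11 + 121/36) - 3 = 517/36 - 3 = 409/36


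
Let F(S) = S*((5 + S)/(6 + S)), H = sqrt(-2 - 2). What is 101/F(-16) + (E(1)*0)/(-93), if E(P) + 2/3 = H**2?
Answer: -505/88 ≈ -5.7386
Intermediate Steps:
H = 2*I (H = sqrt(-4) = 2*I ≈ 2.0*I)
E(P) = -14/3 (E(P) = -2/3 + (2*I)**2 = -2/3 - 4 = -14/3)
F(S) = S*(5 + S)/(6 + S) (F(S) = S*((5 + S)/(6 + S)) = S*(5 + S)/(6 + S))
101/F(-16) + (E(1)*0)/(-93) = 101/((-16*(5 - 16)/(6 - 16))) - 14/3*0/(-93) = 101/((-16*(-11)/(-10))) + 0*(-1/93) = 101/((-16*(-1/10)*(-11))) + 0 = 101/(-88/5) + 0 = 101*(-5/88) + 0 = -505/88 + 0 = -505/88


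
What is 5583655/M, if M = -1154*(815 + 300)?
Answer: -1116731/257342 ≈ -4.3395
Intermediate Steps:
M = -1286710 (M = -1154*1115 = -1286710)
5583655/M = 5583655/(-1286710) = 5583655*(-1/1286710) = -1116731/257342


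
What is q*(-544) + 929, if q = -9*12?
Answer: 59681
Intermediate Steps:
q = -108
q*(-544) + 929 = -108*(-544) + 929 = 58752 + 929 = 59681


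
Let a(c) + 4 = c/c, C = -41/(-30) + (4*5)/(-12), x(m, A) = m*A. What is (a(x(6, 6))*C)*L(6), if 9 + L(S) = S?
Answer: -27/10 ≈ -2.7000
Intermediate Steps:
x(m, A) = A*m
L(S) = -9 + S
C = -3/10 (C = -41*(-1/30) + 20*(-1/12) = 41/30 - 5/3 = -3/10 ≈ -0.30000)
a(c) = -3 (a(c) = -4 + c/c = -4 + 1 = -3)
(a(x(6, 6))*C)*L(6) = (-3*(-3/10))*(-9 + 6) = (9/10)*(-3) = -27/10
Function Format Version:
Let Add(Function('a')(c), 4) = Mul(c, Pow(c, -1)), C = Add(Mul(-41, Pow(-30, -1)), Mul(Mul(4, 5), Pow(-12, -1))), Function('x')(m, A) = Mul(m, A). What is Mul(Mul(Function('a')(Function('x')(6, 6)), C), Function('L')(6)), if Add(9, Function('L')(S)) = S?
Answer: Rational(-27, 10) ≈ -2.7000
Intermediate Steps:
Function('x')(m, A) = Mul(A, m)
Function('L')(S) = Add(-9, S)
C = Rational(-3, 10) (C = Add(Mul(-41, Rational(-1, 30)), Mul(20, Rational(-1, 12))) = Add(Rational(41, 30), Rational(-5, 3)) = Rational(-3, 10) ≈ -0.30000)
Function('a')(c) = -3 (Function('a')(c) = Add(-4, Mul(c, Pow(c, -1))) = Add(-4, 1) = -3)
Mul(Mul(Function('a')(Function('x')(6, 6)), C), Function('L')(6)) = Mul(Mul(-3, Rational(-3, 10)), Add(-9, 6)) = Mul(Rational(9, 10), -3) = Rational(-27, 10)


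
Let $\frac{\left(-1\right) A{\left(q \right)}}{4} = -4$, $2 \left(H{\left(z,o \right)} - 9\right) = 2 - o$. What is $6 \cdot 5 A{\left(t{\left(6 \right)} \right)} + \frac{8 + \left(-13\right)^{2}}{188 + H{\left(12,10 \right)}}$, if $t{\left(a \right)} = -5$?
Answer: $\frac{92817}{193} \approx 480.92$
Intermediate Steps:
$H{\left(z,o \right)} = 10 - \frac{o}{2}$ ($H{\left(z,o \right)} = 9 + \frac{2 - o}{2} = 9 - \left(-1 + \frac{o}{2}\right) = 10 - \frac{o}{2}$)
$A{\left(q \right)} = 16$ ($A{\left(q \right)} = \left(-4\right) \left(-4\right) = 16$)
$6 \cdot 5 A{\left(t{\left(6 \right)} \right)} + \frac{8 + \left(-13\right)^{2}}{188 + H{\left(12,10 \right)}} = 6 \cdot 5 \cdot 16 + \frac{8 + \left(-13\right)^{2}}{188 + \left(10 - 5\right)} = 30 \cdot 16 + \frac{8 + 169}{188 + \left(10 - 5\right)} = 480 + \frac{177}{188 + 5} = 480 + \frac{177}{193} = \frac{92817}{193}$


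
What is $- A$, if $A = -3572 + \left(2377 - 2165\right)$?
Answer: $3360$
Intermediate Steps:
$A = -3360$ ($A = -3572 + 212 = -3360$)
$- A = \left(-1\right) \left(-3360\right) = 3360$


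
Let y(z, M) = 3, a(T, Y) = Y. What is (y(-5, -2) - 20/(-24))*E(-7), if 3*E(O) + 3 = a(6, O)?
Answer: -115/9 ≈ -12.778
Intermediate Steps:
E(O) = -1 + O/3
(y(-5, -2) - 20/(-24))*E(-7) = (3 - 20/(-24))*(-1 + (1/3)*(-7)) = (3 - 20*(-1/24))*(-1 - 7/3) = (3 + 5/6)*(-10/3) = (23/6)*(-10/3) = -115/9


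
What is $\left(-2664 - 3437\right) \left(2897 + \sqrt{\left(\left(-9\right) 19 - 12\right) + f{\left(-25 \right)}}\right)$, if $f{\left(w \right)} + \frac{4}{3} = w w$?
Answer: $-17674597 - \frac{6101 \sqrt{3966}}{3} \approx -1.7803 \cdot 10^{7}$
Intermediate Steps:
$f{\left(w \right)} = - \frac{4}{3} + w^{2}$ ($f{\left(w \right)} = - \frac{4}{3} + w w = - \frac{4}{3} + w^{2}$)
$\left(-2664 - 3437\right) \left(2897 + \sqrt{\left(\left(-9\right) 19 - 12\right) + f{\left(-25 \right)}}\right) = \left(-2664 - 3437\right) \left(2897 + \sqrt{\left(\left(-9\right) 19 - 12\right) - \left(\frac{4}{3} - \left(-25\right)^{2}\right)}\right) = - 6101 \left(2897 + \sqrt{\left(-171 - 12\right) + \left(- \frac{4}{3} + 625\right)}\right) = - 6101 \left(2897 + \sqrt{-183 + \frac{1871}{3}}\right) = - 6101 \left(2897 + \sqrt{\frac{1322}{3}}\right) = - 6101 \left(2897 + \frac{\sqrt{3966}}{3}\right) = -17674597 - \frac{6101 \sqrt{3966}}{3}$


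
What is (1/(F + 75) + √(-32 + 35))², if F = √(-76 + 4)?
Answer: (1 + 75*√3 + 6*I*√6)²/(9*(25 + 2*I*√2)²) ≈ 3.0458 - 0.0051988*I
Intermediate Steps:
F = 6*I*√2 (F = √(-72) = 6*I*√2 ≈ 8.4853*I)
(1/(F + 75) + √(-32 + 35))² = (1/(6*I*√2 + 75) + √(-32 + 35))² = (1/(75 + 6*I*√2) + √3)² = (√3 + 1/(75 + 6*I*√2))²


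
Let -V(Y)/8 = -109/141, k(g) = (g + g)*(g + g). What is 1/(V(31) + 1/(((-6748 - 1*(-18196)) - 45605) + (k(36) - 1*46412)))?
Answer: 10629285/65735579 ≈ 0.16170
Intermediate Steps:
k(g) = 4*g² (k(g) = (2*g)*(2*g) = 4*g²)
V(Y) = 872/141 (V(Y) = -(-872)/141 = -8*(-109/141) = 872/141)
1/(V(31) + 1/(((-6748 - 1*(-18196)) - 45605) + (k(36) - 1*46412))) = 1/(872/141 + 1/(((-6748 - 1*(-18196)) - 45605) + (4*36² - 1*46412))) = 1/(872/141 + 1/(((-6748 + 18196) - 45605) + (4*1296 - 46412))) = 1/(872/141 + 1/((11448 - 45605) + (5184 - 46412))) = 1/(872/141 + 1/(-34157 - 41228)) = 1/(872/141 + 1/(-75385)) = 1/(872/141 - 1/75385) = 1/(65735579/10629285) = 10629285/65735579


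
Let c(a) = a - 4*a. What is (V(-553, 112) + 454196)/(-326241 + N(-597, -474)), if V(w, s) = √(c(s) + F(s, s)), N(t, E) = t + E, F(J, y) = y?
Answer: -113549/81828 - I*√14/81828 ≈ -1.3877 - 4.5726e-5*I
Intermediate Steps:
c(a) = -3*a
N(t, E) = E + t
V(w, s) = √2*√(-s) (V(w, s) = √(-3*s + s) = √(-2*s) = √2*√(-s))
(V(-553, 112) + 454196)/(-326241 + N(-597, -474)) = (√2*√(-1*112) + 454196)/(-326241 + (-474 - 597)) = (√2*√(-112) + 454196)/(-326241 - 1071) = (√2*(4*I*√7) + 454196)/(-327312) = (4*I*√14 + 454196)*(-1/327312) = (454196 + 4*I*√14)*(-1/327312) = -113549/81828 - I*√14/81828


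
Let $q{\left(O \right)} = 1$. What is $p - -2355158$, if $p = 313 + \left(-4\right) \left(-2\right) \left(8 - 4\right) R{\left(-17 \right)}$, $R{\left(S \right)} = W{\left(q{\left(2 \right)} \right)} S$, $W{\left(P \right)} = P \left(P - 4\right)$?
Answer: $2357103$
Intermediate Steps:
$W{\left(P \right)} = P \left(-4 + P\right)$
$R{\left(S \right)} = - 3 S$ ($R{\left(S \right)} = 1 \left(-4 + 1\right) S = 1 \left(-3\right) S = - 3 S$)
$p = 1945$ ($p = 313 + \left(-4\right) \left(-2\right) \left(8 - 4\right) \left(\left(-3\right) \left(-17\right)\right) = 313 + 8 \cdot 4 \cdot 51 = 313 + 32 \cdot 51 = 313 + 1632 = 1945$)
$p - -2355158 = 1945 - -2355158 = 1945 + 2355158 = 2357103$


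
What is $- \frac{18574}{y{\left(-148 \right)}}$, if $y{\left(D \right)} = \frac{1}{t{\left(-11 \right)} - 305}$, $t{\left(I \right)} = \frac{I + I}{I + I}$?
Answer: $5646496$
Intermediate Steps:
$t{\left(I \right)} = 1$ ($t{\left(I \right)} = \frac{2 I}{2 I} = 2 I \frac{1}{2 I} = 1$)
$y{\left(D \right)} = - \frac{1}{304}$ ($y{\left(D \right)} = \frac{1}{1 - 305} = \frac{1}{-304} = - \frac{1}{304}$)
$- \frac{18574}{y{\left(-148 \right)}} = - \frac{18574}{- \frac{1}{304}} = \left(-18574\right) \left(-304\right) = 5646496$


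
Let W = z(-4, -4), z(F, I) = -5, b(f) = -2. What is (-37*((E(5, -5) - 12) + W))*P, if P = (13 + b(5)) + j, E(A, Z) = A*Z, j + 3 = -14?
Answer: -9324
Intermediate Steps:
j = -17 (j = -3 - 14 = -17)
W = -5
P = -6 (P = (13 - 2) - 17 = 11 - 17 = -6)
(-37*((E(5, -5) - 12) + W))*P = -37*((5*(-5) - 12) - 5)*(-6) = -37*((-25 - 12) - 5)*(-6) = -37*(-37 - 5)*(-6) = -37*(-42)*(-6) = 1554*(-6) = -9324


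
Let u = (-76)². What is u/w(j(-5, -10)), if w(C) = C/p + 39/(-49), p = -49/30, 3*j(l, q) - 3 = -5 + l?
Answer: 283024/31 ≈ 9129.8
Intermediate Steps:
j(l, q) = -⅔ + l/3 (j(l, q) = 1 + (-5 + l)/3 = 1 + (-5/3 + l/3) = -⅔ + l/3)
p = -49/30 (p = -49*1/30 = -49/30 ≈ -1.6333)
w(C) = -39/49 - 30*C/49 (w(C) = C/(-49/30) + 39/(-49) = C*(-30/49) + 39*(-1/49) = -30*C/49 - 39/49 = -39/49 - 30*C/49)
u = 5776
u/w(j(-5, -10)) = 5776/(-39/49 - 30*(-⅔ + (⅓)*(-5))/49) = 5776/(-39/49 - 30*(-⅔ - 5/3)/49) = 5776/(-39/49 - 30/49*(-7/3)) = 5776/(-39/49 + 10/7) = 5776/(31/49) = 5776*(49/31) = 283024/31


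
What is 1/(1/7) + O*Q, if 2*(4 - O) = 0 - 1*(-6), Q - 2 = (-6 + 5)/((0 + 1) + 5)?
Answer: 53/6 ≈ 8.8333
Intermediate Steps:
Q = 11/6 (Q = 2 + (-6 + 5)/((0 + 1) + 5) = 2 - 1/(1 + 5) = 2 - 1/6 = 2 - 1*⅙ = 2 - ⅙ = 11/6 ≈ 1.8333)
O = 1 (O = 4 - (0 - 1*(-6))/2 = 4 - (0 + 6)/2 = 4 - ½*6 = 4 - 3 = 1)
1/(1/7) + O*Q = 1/(1/7) + 1*(11/6) = 1/(⅐) + 11/6 = 7 + 11/6 = 53/6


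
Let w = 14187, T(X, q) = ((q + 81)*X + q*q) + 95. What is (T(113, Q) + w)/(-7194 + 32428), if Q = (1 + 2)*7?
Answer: 26249/25234 ≈ 1.0402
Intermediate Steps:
Q = 21 (Q = 3*7 = 21)
T(X, q) = 95 + q**2 + X*(81 + q) (T(X, q) = ((81 + q)*X + q**2) + 95 = (X*(81 + q) + q**2) + 95 = (q**2 + X*(81 + q)) + 95 = 95 + q**2 + X*(81 + q))
(T(113, Q) + w)/(-7194 + 32428) = ((95 + 21**2 + 81*113 + 113*21) + 14187)/(-7194 + 32428) = ((95 + 441 + 9153 + 2373) + 14187)/25234 = (12062 + 14187)*(1/25234) = 26249*(1/25234) = 26249/25234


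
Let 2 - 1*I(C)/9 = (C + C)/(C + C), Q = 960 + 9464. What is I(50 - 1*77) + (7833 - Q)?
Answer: -2582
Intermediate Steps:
Q = 10424
I(C) = 9 (I(C) = 18 - 9*(C + C)/(C + C) = 18 - 9*2*C/(2*C) = 18 - 9*2*C*1/(2*C) = 18 - 9*1 = 18 - 9 = 9)
I(50 - 1*77) + (7833 - Q) = 9 + (7833 - 1*10424) = 9 + (7833 - 10424) = 9 - 2591 = -2582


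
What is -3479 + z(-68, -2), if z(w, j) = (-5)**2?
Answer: -3454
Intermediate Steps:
z(w, j) = 25
-3479 + z(-68, -2) = -3479 + 25 = -3454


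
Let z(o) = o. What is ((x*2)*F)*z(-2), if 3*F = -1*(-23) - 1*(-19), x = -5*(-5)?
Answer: -1400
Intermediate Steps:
x = 25
F = 14 (F = (-1*(-23) - 1*(-19))/3 = (23 + 19)/3 = (1/3)*42 = 14)
((x*2)*F)*z(-2) = ((25*2)*14)*(-2) = (50*14)*(-2) = 700*(-2) = -1400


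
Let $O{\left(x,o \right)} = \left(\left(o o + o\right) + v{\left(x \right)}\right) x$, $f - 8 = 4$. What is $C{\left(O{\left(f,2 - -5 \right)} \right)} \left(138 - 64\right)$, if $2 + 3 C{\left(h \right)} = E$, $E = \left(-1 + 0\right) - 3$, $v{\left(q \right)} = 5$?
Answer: $-148$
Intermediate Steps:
$f = 12$ ($f = 8 + 4 = 12$)
$O{\left(x,o \right)} = x \left(5 + o + o^{2}\right)$ ($O{\left(x,o \right)} = \left(\left(o o + o\right) + 5\right) x = \left(\left(o^{2} + o\right) + 5\right) x = \left(\left(o + o^{2}\right) + 5\right) x = \left(5 + o + o^{2}\right) x = x \left(5 + o + o^{2}\right)$)
$E = -4$ ($E = -1 - 3 = -4$)
$C{\left(h \right)} = -2$ ($C{\left(h \right)} = - \frac{2}{3} + \frac{1}{3} \left(-4\right) = - \frac{2}{3} - \frac{4}{3} = -2$)
$C{\left(O{\left(f,2 - -5 \right)} \right)} \left(138 - 64\right) = - 2 \left(138 - 64\right) = \left(-2\right) 74 = -148$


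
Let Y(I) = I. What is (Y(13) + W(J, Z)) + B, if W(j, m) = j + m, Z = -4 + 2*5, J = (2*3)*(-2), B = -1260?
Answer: -1253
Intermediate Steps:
J = -12 (J = 6*(-2) = -12)
Z = 6 (Z = -4 + 10 = 6)
(Y(13) + W(J, Z)) + B = (13 + (-12 + 6)) - 1260 = (13 - 6) - 1260 = 7 - 1260 = -1253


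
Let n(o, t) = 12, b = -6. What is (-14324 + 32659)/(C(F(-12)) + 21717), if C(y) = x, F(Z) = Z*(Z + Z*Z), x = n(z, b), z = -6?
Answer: 18335/21729 ≈ 0.84380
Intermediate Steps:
x = 12
F(Z) = Z*(Z + Z²)
C(y) = 12
(-14324 + 32659)/(C(F(-12)) + 21717) = (-14324 + 32659)/(12 + 21717) = 18335/21729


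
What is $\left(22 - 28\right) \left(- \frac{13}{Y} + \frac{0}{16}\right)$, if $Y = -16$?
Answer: $- \frac{39}{8} \approx -4.875$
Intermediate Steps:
$\left(22 - 28\right) \left(- \frac{13}{Y} + \frac{0}{16}\right) = \left(22 - 28\right) \left(- \frac{13}{-16} + \frac{0}{16}\right) = - 6 \left(\left(-13\right) \left(- \frac{1}{16}\right) + 0 \cdot \frac{1}{16}\right) = - 6 \left(\frac{13}{16} + 0\right) = \left(-6\right) \frac{13}{16} = - \frac{39}{8}$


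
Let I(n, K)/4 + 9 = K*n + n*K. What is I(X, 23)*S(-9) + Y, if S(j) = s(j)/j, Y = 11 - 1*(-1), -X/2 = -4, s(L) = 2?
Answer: -2764/9 ≈ -307.11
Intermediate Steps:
X = 8 (X = -2*(-4) = 8)
I(n, K) = -36 + 8*K*n (I(n, K) = -36 + 4*(K*n + n*K) = -36 + 4*(K*n + K*n) = -36 + 4*(2*K*n) = -36 + 8*K*n)
Y = 12 (Y = 11 + 1 = 12)
S(j) = 2/j
I(X, 23)*S(-9) + Y = (-36 + 8*23*8)*(2/(-9)) + 12 = (-36 + 1472)*(2*(-⅑)) + 12 = 1436*(-2/9) + 12 = -2872/9 + 12 = -2764/9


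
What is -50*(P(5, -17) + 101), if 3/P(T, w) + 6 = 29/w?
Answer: -659000/131 ≈ -5030.5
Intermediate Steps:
P(T, w) = 3/(-6 + 29/w)
-50*(P(5, -17) + 101) = -50*(-3*(-17)/(-29 + 6*(-17)) + 101) = -50*(-3*(-17)/(-29 - 102) + 101) = -50*(-3*(-17)/(-131) + 101) = -50*(-3*(-17)*(-1/131) + 101) = -50*(-51/131 + 101) = -50*13180/131 = -659000/131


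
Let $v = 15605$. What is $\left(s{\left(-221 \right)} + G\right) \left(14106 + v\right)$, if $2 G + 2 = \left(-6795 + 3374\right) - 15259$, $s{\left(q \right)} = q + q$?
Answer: $-290662713$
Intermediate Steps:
$s{\left(q \right)} = 2 q$
$G = -9341$ ($G = -1 + \frac{\left(-6795 + 3374\right) - 15259}{2} = -1 + \frac{-3421 - 15259}{2} = -1 + \frac{1}{2} \left(-18680\right) = -1 - 9340 = -9341$)
$\left(s{\left(-221 \right)} + G\right) \left(14106 + v\right) = \left(2 \left(-221\right) - 9341\right) \left(14106 + 15605\right) = \left(-442 - 9341\right) 29711 = \left(-9783\right) 29711 = -290662713$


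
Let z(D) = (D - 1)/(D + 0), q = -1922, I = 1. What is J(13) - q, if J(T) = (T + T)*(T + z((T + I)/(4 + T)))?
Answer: 15781/7 ≈ 2254.4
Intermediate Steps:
z(D) = (-1 + D)/D
J(T) = 2*T*(T + (-1 + (1 + T)/(4 + T))*(4 + T)/(1 + T)) (J(T) = (T + T)*(T + (-1 + (T + 1)/(4 + T))/(((T + 1)/(4 + T)))) = (2*T)*(T + (-1 + (1 + T)/(4 + T))/(((1 + T)/(4 + T)))) = (2*T)*(T + ((4 + T)/(1 + T))*(-1 + (1 + T)/(4 + T))) = (2*T)*(T + (-1 + (1 + T)/(4 + T))*(4 + T)/(1 + T)) = 2*T*(T + (-1 + (1 + T)/(4 + T))*(4 + T)/(1 + T)))
J(13) - q = 2*13*(-3 + 13*(1 + 13))/(1 + 13) - 1*(-1922) = 2*13*(-3 + 13*14)/14 + 1922 = 2*13*(1/14)*(-3 + 182) + 1922 = 2*13*(1/14)*179 + 1922 = 2327/7 + 1922 = 15781/7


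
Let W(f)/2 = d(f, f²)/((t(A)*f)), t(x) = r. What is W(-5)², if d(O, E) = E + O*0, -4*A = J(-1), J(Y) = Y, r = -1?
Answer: 100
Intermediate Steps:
A = ¼ (A = -¼*(-1) = ¼ ≈ 0.25000)
t(x) = -1
d(O, E) = E (d(O, E) = E + 0 = E)
W(f) = -2*f (W(f) = 2*(f²/((-f))) = 2*(f²*(-1/f)) = 2*(-f) = -2*f)
W(-5)² = (-2*(-5))² = 10² = 100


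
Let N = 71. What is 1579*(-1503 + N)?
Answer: -2261128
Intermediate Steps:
1579*(-1503 + N) = 1579*(-1503 + 71) = 1579*(-1432) = -2261128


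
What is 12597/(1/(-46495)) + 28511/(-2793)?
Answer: -233693312558/399 ≈ -5.8570e+8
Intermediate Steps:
12597/(1/(-46495)) + 28511/(-2793) = 12597/(-1/46495) + 28511*(-1/2793) = 12597*(-46495) - 4073/399 = -585697515 - 4073/399 = -233693312558/399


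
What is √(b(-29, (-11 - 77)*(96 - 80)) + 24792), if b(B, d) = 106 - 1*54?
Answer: 2*√6211 ≈ 157.62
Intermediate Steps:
b(B, d) = 52 (b(B, d) = 106 - 54 = 52)
√(b(-29, (-11 - 77)*(96 - 80)) + 24792) = √(52 + 24792) = √24844 = 2*√6211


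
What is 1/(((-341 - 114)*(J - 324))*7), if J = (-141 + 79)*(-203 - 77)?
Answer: -1/54259660 ≈ -1.8430e-8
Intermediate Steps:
J = 17360 (J = -62*(-280) = 17360)
1/(((-341 - 114)*(J - 324))*7) = 1/(((-341 - 114)*(17360 - 324))*7) = 1/(-455*17036*7) = 1/(-7751380*7) = 1/(-54259660) = -1/54259660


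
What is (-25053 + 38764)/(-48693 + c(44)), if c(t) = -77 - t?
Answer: -13711/48814 ≈ -0.28088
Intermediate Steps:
(-25053 + 38764)/(-48693 + c(44)) = (-25053 + 38764)/(-48693 + (-77 - 1*44)) = 13711/(-48693 + (-77 - 44)) = 13711/(-48693 - 121) = 13711/(-48814) = 13711*(-1/48814) = -13711/48814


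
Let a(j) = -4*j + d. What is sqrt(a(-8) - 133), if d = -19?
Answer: 2*I*sqrt(30) ≈ 10.954*I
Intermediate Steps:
a(j) = -19 - 4*j (a(j) = -4*j - 19 = -19 - 4*j)
sqrt(a(-8) - 133) = sqrt((-19 - 4*(-8)) - 133) = sqrt((-19 + 32) - 133) = sqrt(13 - 133) = sqrt(-120) = 2*I*sqrt(30)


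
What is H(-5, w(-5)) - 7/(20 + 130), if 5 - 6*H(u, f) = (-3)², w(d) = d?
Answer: -107/150 ≈ -0.71333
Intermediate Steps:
H(u, f) = -⅔ (H(u, f) = ⅚ - ⅙*(-3)² = ⅚ - ⅙*9 = ⅚ - 3/2 = -⅔)
H(-5, w(-5)) - 7/(20 + 130) = -⅔ - 7/(20 + 130) = -⅔ - 7/150 = -107/150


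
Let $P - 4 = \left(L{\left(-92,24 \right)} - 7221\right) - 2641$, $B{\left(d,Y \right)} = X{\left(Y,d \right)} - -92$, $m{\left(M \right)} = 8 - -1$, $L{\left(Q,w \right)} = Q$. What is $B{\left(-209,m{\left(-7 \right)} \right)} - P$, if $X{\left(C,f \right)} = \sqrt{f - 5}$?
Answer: $10042 + i \sqrt{214} \approx 10042.0 + 14.629 i$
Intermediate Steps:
$X{\left(C,f \right)} = \sqrt{-5 + f}$
$m{\left(M \right)} = 9$ ($m{\left(M \right)} = 8 + 1 = 9$)
$B{\left(d,Y \right)} = 92 + \sqrt{-5 + d}$ ($B{\left(d,Y \right)} = \sqrt{-5 + d} - -92 = \sqrt{-5 + d} + 92 = 92 + \sqrt{-5 + d}$)
$P = -9950$ ($P = 4 - 9954 = -9950$)
$B{\left(-209,m{\left(-7 \right)} \right)} - P = \left(92 + \sqrt{-5 - 209}\right) - -9950 = \left(92 + \sqrt{-214}\right) + 9950 = \left(92 + i \sqrt{214}\right) + 9950 = 10042 + i \sqrt{214}$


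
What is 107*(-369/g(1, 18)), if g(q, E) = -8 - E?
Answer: 39483/26 ≈ 1518.6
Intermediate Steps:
107*(-369/g(1, 18)) = 107*(-369/(-8 - 1*18)) = 107*(-369/(-8 - 18)) = 107*(-369/(-26)) = 107*(-369*(-1/26)) = 107*(369/26) = 39483/26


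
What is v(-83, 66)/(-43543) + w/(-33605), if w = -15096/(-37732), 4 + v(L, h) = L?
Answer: 27414317673/13802955303995 ≈ 0.0019861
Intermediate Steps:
v(L, h) = -4 + L
w = 3774/9433 (w = -15096*(-1/37732) = 3774/9433 ≈ 0.40008)
v(-83, 66)/(-43543) + w/(-33605) = (-4 - 83)/(-43543) + (3774/9433)/(-33605) = -87*(-1/43543) + (3774/9433)*(-1/33605) = 87/43543 - 3774/316995965 = 27414317673/13802955303995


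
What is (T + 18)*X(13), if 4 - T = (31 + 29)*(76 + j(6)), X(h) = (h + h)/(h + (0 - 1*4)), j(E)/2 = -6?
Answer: -99268/9 ≈ -11030.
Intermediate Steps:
j(E) = -12 (j(E) = 2*(-6) = -12)
X(h) = 2*h/(-4 + h) (X(h) = (2*h)/(h + (0 - 4)) = (2*h)/(h - 4) = (2*h)/(-4 + h) = 2*h/(-4 + h))
T = -3836 (T = 4 - (31 + 29)*(76 - 12) = 4 - 60*64 = 4 - 1*3840 = 4 - 3840 = -3836)
(T + 18)*X(13) = (-3836 + 18)*(2*13/(-4 + 13)) = -7636*13/9 = -3818*26/9 = -99268/9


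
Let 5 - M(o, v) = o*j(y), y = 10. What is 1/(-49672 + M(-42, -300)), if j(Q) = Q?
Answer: -1/49247 ≈ -2.0306e-5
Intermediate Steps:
M(o, v) = 5 - 10*o (M(o, v) = 5 - o*10 = 5 - 10*o)
1/(-49672 + M(-42, -300)) = 1/(-49672 + (5 - 10*(-42))) = 1/(-49672 + (5 + 420)) = 1/(-49672 + 425) = 1/(-49247) = -1/49247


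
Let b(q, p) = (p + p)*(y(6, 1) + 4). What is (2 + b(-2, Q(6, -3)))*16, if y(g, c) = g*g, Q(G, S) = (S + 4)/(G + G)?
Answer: 416/3 ≈ 138.67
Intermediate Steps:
Q(G, S) = (4 + S)/(2*G) (Q(G, S) = (4 + S)/((2*G)) = (4 + S)*(1/(2*G)) = (4 + S)/(2*G))
y(g, c) = g²
b(q, p) = 80*p (b(q, p) = (p + p)*(6² + 4) = (2*p)*(36 + 4) = (2*p)*40 = 80*p)
(2 + b(-2, Q(6, -3)))*16 = (2 + 80*((½)*(4 - 3)/6))*16 = (2 + 80*((½)*(⅙)*1))*16 = (2 + 80*(1/12))*16 = (2 + 20/3)*16 = (26/3)*16 = 416/3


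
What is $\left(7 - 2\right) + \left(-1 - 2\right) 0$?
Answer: $5$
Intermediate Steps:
$\left(7 - 2\right) + \left(-1 - 2\right) 0 = 5 - 0 = 5 + 0 = 5$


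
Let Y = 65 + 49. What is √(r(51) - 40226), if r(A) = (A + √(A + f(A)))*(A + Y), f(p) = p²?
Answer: √(-31811 + 330*√663) ≈ 152.69*I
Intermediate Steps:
Y = 114
r(A) = (114 + A)*(A + √(A + A²)) (r(A) = (A + √(A + A²))*(A + 114) = (A + √(A + A²))*(114 + A) = (114 + A)*(A + √(A + A²)))
√(r(51) - 40226) = √((51² + 114*51 + 114*√(51*(1 + 51)) + 51*√(51*(1 + 51))) - 40226) = √((2601 + 5814 + 114*√(51*52) + 51*√(51*52)) - 40226) = √((2601 + 5814 + 114*√2652 + 51*√2652) - 40226) = √((2601 + 5814 + 114*(2*√663) + 51*(2*√663)) - 40226) = √((2601 + 5814 + 228*√663 + 102*√663) - 40226) = √((8415 + 330*√663) - 40226) = √(-31811 + 330*√663)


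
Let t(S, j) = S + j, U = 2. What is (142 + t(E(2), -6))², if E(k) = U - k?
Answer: 18496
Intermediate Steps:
E(k) = 2 - k
(142 + t(E(2), -6))² = (142 + ((2 - 1*2) - 6))² = (142 + ((2 - 2) - 6))² = (142 + (0 - 6))² = (142 - 6)² = 136² = 18496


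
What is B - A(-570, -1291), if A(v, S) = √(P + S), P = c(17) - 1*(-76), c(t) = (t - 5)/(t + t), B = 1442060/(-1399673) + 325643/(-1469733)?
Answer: -2575236884719/2057145597309 - I*√351033/17 ≈ -1.2519 - 34.852*I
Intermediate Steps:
B = -2575236884719/2057145597309 (B = 1442060*(-1/1399673) + 325643*(-1/1469733) = -1442060/1399673 - 325643/1469733 = -2575236884719/2057145597309 ≈ -1.2519)
c(t) = (-5 + t)/(2*t) (c(t) = (-5 + t)/((2*t)) = (-5 + t)*(1/(2*t)) = (-5 + t)/(2*t))
P = 1298/17 (P = (½)*(-5 + 17)/17 - 1*(-76) = (½)*(1/17)*12 + 76 = 6/17 + 76 = 1298/17 ≈ 76.353)
A(v, S) = √(1298/17 + S)
B - A(-570, -1291) = -2575236884719/2057145597309 - √(22066 + 289*(-1291))/17 = -2575236884719/2057145597309 - √(22066 - 373099)/17 = -2575236884719/2057145597309 - √(-351033)/17 = -2575236884719/2057145597309 - I*√351033/17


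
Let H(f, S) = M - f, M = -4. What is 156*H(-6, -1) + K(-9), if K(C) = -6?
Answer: 306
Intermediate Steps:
H(f, S) = -4 - f
156*H(-6, -1) + K(-9) = 156*(-4 - 1*(-6)) - 6 = 156*(-4 + 6) - 6 = 156*2 - 6 = 312 - 6 = 306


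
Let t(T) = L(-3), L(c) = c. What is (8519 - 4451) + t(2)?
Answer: 4065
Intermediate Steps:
t(T) = -3
(8519 - 4451) + t(2) = (8519 - 4451) - 3 = 4068 - 3 = 4065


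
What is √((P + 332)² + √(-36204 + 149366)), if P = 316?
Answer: √(419904 + √113162) ≈ 648.26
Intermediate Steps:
√((P + 332)² + √(-36204 + 149366)) = √((316 + 332)² + √(-36204 + 149366)) = √(648² + √113162) = √(419904 + √113162)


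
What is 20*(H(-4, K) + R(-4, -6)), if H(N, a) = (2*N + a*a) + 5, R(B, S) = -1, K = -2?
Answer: 0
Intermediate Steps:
H(N, a) = 5 + a**2 + 2*N (H(N, a) = (2*N + a**2) + 5 = (a**2 + 2*N) + 5 = 5 + a**2 + 2*N)
20*(H(-4, K) + R(-4, -6)) = 20*((5 + (-2)**2 + 2*(-4)) - 1) = 20*((5 + 4 - 8) - 1) = 20*(1 - 1) = 20*0 = 0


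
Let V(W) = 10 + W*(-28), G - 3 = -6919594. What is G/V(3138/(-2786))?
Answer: -1376998609/8266 ≈ -1.6659e+5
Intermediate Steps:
G = -6919591 (G = 3 - 6919594 = -6919591)
V(W) = 10 - 28*W
G/V(3138/(-2786)) = -6919591/(10 - 87864/(-2786)) = -6919591/(10 - 87864*(-1)/2786) = -6919591/(10 - 28*(-1569/1393)) = -6919591/(10 + 6276/199) = -6919591/8266/199 = -6919591*199/8266 = -1376998609/8266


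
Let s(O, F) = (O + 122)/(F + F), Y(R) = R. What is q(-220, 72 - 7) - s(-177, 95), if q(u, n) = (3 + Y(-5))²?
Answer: 163/38 ≈ 4.2895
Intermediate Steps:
s(O, F) = (122 + O)/(2*F) (s(O, F) = (122 + O)/((2*F)) = (122 + O)*(1/(2*F)) = (122 + O)/(2*F))
q(u, n) = 4 (q(u, n) = (3 - 5)² = (-2)² = 4)
q(-220, 72 - 7) - s(-177, 95) = 4 - (122 - 177)/(2*95) = 4 - (-55)/(2*95) = 4 - 1*(-11/38) = 4 + 11/38 = 163/38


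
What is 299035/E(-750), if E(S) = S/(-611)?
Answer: 36542077/150 ≈ 2.4361e+5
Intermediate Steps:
E(S) = -S/611 (E(S) = S*(-1/611) = -S/611)
299035/E(-750) = 299035/((-1/611*(-750))) = 299035/(750/611) = 299035*(611/750) = 36542077/150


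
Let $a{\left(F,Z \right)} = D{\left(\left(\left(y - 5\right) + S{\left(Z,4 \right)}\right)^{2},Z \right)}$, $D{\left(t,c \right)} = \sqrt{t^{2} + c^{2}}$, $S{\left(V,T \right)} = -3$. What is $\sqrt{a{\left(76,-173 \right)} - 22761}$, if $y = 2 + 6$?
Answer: $2 i \sqrt{5647} \approx 150.29 i$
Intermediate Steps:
$y = 8$
$D{\left(t,c \right)} = \sqrt{c^{2} + t^{2}}$
$a{\left(F,Z \right)} = \sqrt{Z^{2}}$ ($a{\left(F,Z \right)} = \sqrt{Z^{2} + \left(\left(\left(8 - 5\right) - 3\right)^{2}\right)^{2}} = \sqrt{Z^{2} + \left(\left(3 - 3\right)^{2}\right)^{2}} = \sqrt{Z^{2} + \left(0^{2}\right)^{2}} = \sqrt{Z^{2} + 0^{2}} = \sqrt{Z^{2} + 0} = \sqrt{Z^{2}}$)
$\sqrt{a{\left(76,-173 \right)} - 22761} = \sqrt{\sqrt{\left(-173\right)^{2}} - 22761} = \sqrt{\sqrt{29929} - 22761} = \sqrt{173 - 22761} = \sqrt{-22588} = 2 i \sqrt{5647}$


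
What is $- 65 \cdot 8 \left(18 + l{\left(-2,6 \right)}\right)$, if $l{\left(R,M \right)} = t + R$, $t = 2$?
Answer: $-9360$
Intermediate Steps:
$l{\left(R,M \right)} = 2 + R$
$- 65 \cdot 8 \left(18 + l{\left(-2,6 \right)}\right) = - 65 \cdot 8 \left(18 + \left(2 - 2\right)\right) = - 65 \cdot 8 \left(18 + 0\right) = - 65 \cdot 8 \cdot 18 = \left(-65\right) 144 = -9360$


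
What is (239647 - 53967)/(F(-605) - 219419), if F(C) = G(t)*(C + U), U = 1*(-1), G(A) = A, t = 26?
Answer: -37136/47035 ≈ -0.78954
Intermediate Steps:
U = -1
F(C) = -26 + 26*C (F(C) = 26*(C - 1) = 26*(-1 + C) = -26 + 26*C)
(239647 - 53967)/(F(-605) - 219419) = (239647 - 53967)/((-26 + 26*(-605)) - 219419) = 185680/((-26 - 15730) - 219419) = 185680/(-15756 - 219419) = 185680/(-235175) = 185680*(-1/235175) = -37136/47035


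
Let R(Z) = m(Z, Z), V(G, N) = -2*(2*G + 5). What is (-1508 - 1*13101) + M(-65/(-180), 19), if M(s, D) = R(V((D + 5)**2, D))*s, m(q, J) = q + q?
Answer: -146522/9 ≈ -16280.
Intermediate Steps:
V(G, N) = -10 - 4*G (V(G, N) = -2*(5 + 2*G) = -10 - 4*G)
m(q, J) = 2*q
R(Z) = 2*Z
M(s, D) = s*(-20 - 8*(5 + D)**2) (M(s, D) = (2*(-10 - 4*(D + 5)**2))*s = (2*(-10 - 4*(5 + D)**2))*s = (-20 - 8*(5 + D)**2)*s = s*(-20 - 8*(5 + D)**2))
(-1508 - 1*13101) + M(-65/(-180), 19) = (-1508 - 1*13101) - 4*(-65/(-180))*(5 + 2*(5 + 19)**2) = (-1508 - 13101) - 4*(-65*(-1/180))*(5 + 2*24**2) = -14609 - 4*13/36*(5 + 2*576) = -14609 - 4*13/36*(5 + 1152) = -14609 - 4*13/36*1157 = -14609 - 15041/9 = -146522/9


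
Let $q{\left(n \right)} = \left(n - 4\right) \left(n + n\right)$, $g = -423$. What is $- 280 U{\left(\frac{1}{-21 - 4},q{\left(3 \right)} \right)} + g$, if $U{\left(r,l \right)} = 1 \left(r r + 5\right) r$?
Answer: $- \frac{1146819}{3125} \approx -366.98$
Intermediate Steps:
$q{\left(n \right)} = 2 n \left(-4 + n\right)$ ($q{\left(n \right)} = \left(-4 + n\right) 2 n = 2 n \left(-4 + n\right)$)
$U{\left(r,l \right)} = r \left(5 + r^{2}\right)$ ($U{\left(r,l \right)} = 1 \left(r^{2} + 5\right) r = 1 \left(5 + r^{2}\right) r = \left(5 + r^{2}\right) r = r \left(5 + r^{2}\right)$)
$- 280 U{\left(\frac{1}{-21 - 4},q{\left(3 \right)} \right)} + g = - 280 \frac{5 + \left(\frac{1}{-21 - 4}\right)^{2}}{-21 - 4} - 423 = - 280 \frac{5 + \left(\frac{1}{-25}\right)^{2}}{-25} - 423 = - 280 \left(- \frac{5 + \left(- \frac{1}{25}\right)^{2}}{25}\right) - 423 = - 280 \left(- \frac{5 + \frac{1}{625}}{25}\right) - 423 = - 280 \left(\left(- \frac{1}{25}\right) \frac{3126}{625}\right) - 423 = \left(-280\right) \left(- \frac{3126}{15625}\right) - 423 = \frac{175056}{3125} - 423 = - \frac{1146819}{3125}$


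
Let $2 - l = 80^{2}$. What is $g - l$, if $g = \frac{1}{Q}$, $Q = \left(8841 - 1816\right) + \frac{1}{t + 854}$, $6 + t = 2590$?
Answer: $\frac{154524185936}{24151951} \approx 6398.0$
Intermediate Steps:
$t = 2584$ ($t = -6 + 2590 = 2584$)
$Q = \frac{24151951}{3438}$ ($Q = \left(8841 - 1816\right) + \frac{1}{2584 + 854} = 7025 + \frac{1}{3438} = \frac{24151951}{3438} \approx 7025.0$)
$g = \frac{3438}{24151951}$ ($g = \frac{1}{\frac{24151951}{3438}} = \frac{3438}{24151951} \approx 0.00014235$)
$l = -6398$ ($l = 2 - 80^{2} = 2 - 6400 = -6398$)
$g - l = \frac{3438}{24151951} - -6398 = \frac{3438}{24151951} + 6398 = \frac{154524185936}{24151951}$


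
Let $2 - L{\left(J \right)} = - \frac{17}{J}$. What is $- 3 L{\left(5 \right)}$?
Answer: $- \frac{81}{5} \approx -16.2$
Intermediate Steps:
$L{\left(J \right)} = 2 + \frac{17}{J}$ ($L{\left(J \right)} = 2 - - \frac{17}{J} = 2 + \frac{17}{J}$)
$- 3 L{\left(5 \right)} = - 3 \left(2 + \frac{17}{5}\right) = \left(-3\right) \frac{27}{5} = - \frac{81}{5}$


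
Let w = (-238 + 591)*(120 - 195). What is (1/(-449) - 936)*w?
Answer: 11126515875/449 ≈ 2.4781e+7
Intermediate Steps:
w = -26475 (w = 353*(-75) = -26475)
(1/(-449) - 936)*w = (1/(-449) - 936)*(-26475) = (-1/449 - 936)*(-26475) = -420265/449*(-26475) = 11126515875/449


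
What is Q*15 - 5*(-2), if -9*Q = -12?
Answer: 30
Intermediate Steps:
Q = 4/3 (Q = -⅑*(-12) = 4/3 ≈ 1.3333)
Q*15 - 5*(-2) = (4/3)*15 - 5*(-2) = 20 + 10 = 30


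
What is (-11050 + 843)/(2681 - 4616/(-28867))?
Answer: -294645469/77397043 ≈ -3.8069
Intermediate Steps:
(-11050 + 843)/(2681 - 4616/(-28867)) = -10207/(2681 - 4616*(-1/28867)) = -10207/(2681 + 4616/28867) = -10207/77397043/28867 = -10207*28867/77397043 = -294645469/77397043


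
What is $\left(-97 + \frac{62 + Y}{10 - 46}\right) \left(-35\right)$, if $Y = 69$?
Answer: $\frac{126805}{36} \approx 3522.4$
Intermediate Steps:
$\left(-97 + \frac{62 + Y}{10 - 46}\right) \left(-35\right) = \left(-97 + \frac{62 + 69}{10 - 46}\right) \left(-35\right) = \left(-97 + \frac{131}{-36}\right) \left(-35\right) = \left(-97 + 131 \left(- \frac{1}{36}\right)\right) \left(-35\right) = \left(-97 - \frac{131}{36}\right) \left(-35\right) = \left(- \frac{3623}{36}\right) \left(-35\right) = \frac{126805}{36}$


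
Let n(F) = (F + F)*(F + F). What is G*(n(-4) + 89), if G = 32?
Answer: 4896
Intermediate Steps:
n(F) = 4*F² (n(F) = (2*F)*(2*F) = 4*F²)
G*(n(-4) + 89) = 32*(4*(-4)² + 89) = 32*(4*16 + 89) = 32*(64 + 89) = 32*153 = 4896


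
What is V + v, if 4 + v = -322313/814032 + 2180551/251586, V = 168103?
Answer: 1912678347422759/11377725264 ≈ 1.6811e+5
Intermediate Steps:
v = 48597368567/11377725264 (v = -4 + (-322313/814032 + 2180551/251586) = -4 + 94108269623/11377725264 = 48597368567/11377725264 ≈ 4.2713)
V + v = 168103 + 48597368567/11377725264 = 1912678347422759/11377725264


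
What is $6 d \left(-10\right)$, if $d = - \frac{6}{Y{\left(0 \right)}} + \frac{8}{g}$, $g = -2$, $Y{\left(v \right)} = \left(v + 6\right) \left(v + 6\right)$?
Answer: $250$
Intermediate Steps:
$Y{\left(v \right)} = \left(6 + v\right)^{2}$ ($Y{\left(v \right)} = \left(6 + v\right) \left(6 + v\right) = \left(6 + v\right)^{2}$)
$d = - \frac{25}{6}$ ($d = - \frac{6}{\left(6 + 0\right)^{2}} + \frac{8}{-2} = - \frac{6}{6^{2}} + 8 \left(- \frac{1}{2}\right) = - \frac{6}{36} - 4 = \left(-6\right) \frac{1}{36} - 4 = - \frac{1}{6} - 4 = - \frac{25}{6} \approx -4.1667$)
$6 d \left(-10\right) = 6 \left(- \frac{25}{6}\right) \left(-10\right) = \left(-25\right) \left(-10\right) = 250$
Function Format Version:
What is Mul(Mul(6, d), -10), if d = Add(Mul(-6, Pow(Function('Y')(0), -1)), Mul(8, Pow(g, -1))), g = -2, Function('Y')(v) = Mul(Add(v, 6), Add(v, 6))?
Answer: 250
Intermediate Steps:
Function('Y')(v) = Pow(Add(6, v), 2) (Function('Y')(v) = Mul(Add(6, v), Add(6, v)) = Pow(Add(6, v), 2))
d = Rational(-25, 6) (d = Add(Mul(-6, Pow(Pow(Add(6, 0), 2), -1)), Mul(8, Pow(-2, -1))) = Add(Mul(-6, Pow(Pow(6, 2), -1)), Mul(8, Rational(-1, 2))) = Add(Mul(-6, Pow(36, -1)), -4) = Add(Mul(-6, Rational(1, 36)), -4) = Add(Rational(-1, 6), -4) = Rational(-25, 6) ≈ -4.1667)
Mul(Mul(6, d), -10) = Mul(Mul(6, Rational(-25, 6)), -10) = Mul(-25, -10) = 250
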